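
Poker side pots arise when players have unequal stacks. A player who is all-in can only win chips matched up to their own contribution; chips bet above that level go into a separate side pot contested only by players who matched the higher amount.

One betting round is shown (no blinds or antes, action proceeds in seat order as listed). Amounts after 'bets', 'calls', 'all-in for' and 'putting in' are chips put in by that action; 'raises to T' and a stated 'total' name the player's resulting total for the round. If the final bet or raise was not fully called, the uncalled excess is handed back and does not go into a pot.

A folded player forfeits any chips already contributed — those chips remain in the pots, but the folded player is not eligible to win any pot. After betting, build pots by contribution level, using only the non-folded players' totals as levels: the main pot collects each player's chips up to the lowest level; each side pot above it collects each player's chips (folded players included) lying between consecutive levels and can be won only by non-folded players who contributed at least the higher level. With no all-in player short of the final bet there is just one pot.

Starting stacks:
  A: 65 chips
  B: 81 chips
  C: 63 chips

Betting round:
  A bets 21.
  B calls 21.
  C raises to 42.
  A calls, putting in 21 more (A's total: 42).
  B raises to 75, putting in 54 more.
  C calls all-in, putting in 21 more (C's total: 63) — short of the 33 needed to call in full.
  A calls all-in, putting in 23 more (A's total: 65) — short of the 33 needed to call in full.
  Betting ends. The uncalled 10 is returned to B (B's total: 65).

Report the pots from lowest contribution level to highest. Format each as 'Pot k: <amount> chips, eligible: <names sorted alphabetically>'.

Pot 1: 189 chips, eligible: A, B, C
Pot 2: 4 chips, eligible: A, B

Derivation:
Contributions (after 10 returned to B): A=65, B=65, C=63
Pot levels (distinct totals of non-folded players): 63, 65
Layer 1-63: 63 each from A, B, C = 63*3 = 189 chips; eligible A, B, C
Layer 64-65: 2 each from A, B = 2*2 = 4 chips; eligible A, B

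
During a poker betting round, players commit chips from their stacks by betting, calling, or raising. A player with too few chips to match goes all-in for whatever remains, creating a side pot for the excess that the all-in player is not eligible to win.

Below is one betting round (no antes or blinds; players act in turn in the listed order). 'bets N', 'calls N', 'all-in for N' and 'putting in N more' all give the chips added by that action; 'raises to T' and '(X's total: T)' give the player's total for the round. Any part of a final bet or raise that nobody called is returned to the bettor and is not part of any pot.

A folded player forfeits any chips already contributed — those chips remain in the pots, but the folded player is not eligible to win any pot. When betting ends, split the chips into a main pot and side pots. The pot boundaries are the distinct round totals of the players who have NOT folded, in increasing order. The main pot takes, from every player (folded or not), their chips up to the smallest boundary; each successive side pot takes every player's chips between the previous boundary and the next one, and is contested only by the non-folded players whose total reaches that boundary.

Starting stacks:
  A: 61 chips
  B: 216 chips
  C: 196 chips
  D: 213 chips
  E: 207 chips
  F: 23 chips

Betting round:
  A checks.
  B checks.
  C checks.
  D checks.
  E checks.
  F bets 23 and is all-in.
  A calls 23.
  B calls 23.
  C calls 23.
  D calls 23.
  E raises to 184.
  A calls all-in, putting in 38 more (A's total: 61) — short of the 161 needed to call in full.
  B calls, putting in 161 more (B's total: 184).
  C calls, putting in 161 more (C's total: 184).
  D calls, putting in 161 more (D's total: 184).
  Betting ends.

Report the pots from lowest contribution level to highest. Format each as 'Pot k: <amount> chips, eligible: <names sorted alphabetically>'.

Contributions: A=61, B=184, C=184, D=184, E=184, F=23
Pot levels (distinct totals of non-folded players): 23, 61, 184
Layer 1-23: 23 each from A, B, C, D, E, F = 23*6 = 138 chips; eligible A, B, C, D, E, F
Layer 24-61: 38 each from A, B, C, D, E = 38*5 = 190 chips; eligible A, B, C, D, E
Layer 62-184: 123 each from B, C, D, E = 123*4 = 492 chips; eligible B, C, D, E

Pot 1: 138 chips, eligible: A, B, C, D, E, F
Pot 2: 190 chips, eligible: A, B, C, D, E
Pot 3: 492 chips, eligible: B, C, D, E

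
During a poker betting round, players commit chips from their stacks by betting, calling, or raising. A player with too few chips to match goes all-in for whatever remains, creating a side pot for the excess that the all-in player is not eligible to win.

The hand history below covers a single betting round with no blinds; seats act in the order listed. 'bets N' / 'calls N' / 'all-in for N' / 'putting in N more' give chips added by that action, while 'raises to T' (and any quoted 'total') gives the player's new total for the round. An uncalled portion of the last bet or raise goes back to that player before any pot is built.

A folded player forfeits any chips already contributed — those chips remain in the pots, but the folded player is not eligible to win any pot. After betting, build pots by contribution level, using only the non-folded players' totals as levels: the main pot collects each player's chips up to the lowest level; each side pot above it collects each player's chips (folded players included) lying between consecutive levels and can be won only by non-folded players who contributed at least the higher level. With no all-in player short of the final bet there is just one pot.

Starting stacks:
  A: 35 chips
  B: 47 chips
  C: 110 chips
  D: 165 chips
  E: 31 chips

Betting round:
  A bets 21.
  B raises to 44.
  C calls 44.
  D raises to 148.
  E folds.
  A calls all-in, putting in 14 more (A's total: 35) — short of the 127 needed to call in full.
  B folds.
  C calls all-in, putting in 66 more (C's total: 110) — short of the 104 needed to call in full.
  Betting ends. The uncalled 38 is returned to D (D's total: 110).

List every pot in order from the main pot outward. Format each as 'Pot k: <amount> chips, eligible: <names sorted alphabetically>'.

Pot 1: 140 chips, eligible: A, C, D
Pot 2: 159 chips, eligible: C, D

Derivation:
Contributions (after 38 returned to D): A=35, B=44, C=110, D=110
Folded: B, E
Pot levels (distinct totals of non-folded players): 35, 110
Layer 1-35: 35 each from A, B, C, D = 35*4 = 140 chips; eligible A, C, D
Layer 36-110: B 9 + C 75 + D 75 = 159 chips; eligible C, D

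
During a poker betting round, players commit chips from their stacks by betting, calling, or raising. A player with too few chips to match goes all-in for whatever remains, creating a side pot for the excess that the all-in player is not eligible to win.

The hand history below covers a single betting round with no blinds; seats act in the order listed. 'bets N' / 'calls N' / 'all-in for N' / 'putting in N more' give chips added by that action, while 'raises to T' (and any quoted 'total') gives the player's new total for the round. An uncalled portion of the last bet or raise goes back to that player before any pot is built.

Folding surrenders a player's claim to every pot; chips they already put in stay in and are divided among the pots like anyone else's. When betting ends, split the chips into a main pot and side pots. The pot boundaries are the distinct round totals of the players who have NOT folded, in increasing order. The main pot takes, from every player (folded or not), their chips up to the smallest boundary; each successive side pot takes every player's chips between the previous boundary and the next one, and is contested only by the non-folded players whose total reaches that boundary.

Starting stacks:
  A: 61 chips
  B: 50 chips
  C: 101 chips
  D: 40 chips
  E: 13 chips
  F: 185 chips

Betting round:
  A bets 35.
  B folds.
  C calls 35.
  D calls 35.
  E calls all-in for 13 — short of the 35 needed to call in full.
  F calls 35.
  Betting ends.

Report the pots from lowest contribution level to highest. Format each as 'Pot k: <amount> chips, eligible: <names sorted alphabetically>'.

Pot 1: 65 chips, eligible: A, C, D, E, F
Pot 2: 88 chips, eligible: A, C, D, F

Derivation:
Contributions: A=35, C=35, D=35, E=13, F=35
Folded: B
Pot levels (distinct totals of non-folded players): 13, 35
Layer 1-13: 13 each from A, C, D, E, F = 13*5 = 65 chips; eligible A, C, D, E, F
Layer 14-35: 22 each from A, C, D, F = 22*4 = 88 chips; eligible A, C, D, F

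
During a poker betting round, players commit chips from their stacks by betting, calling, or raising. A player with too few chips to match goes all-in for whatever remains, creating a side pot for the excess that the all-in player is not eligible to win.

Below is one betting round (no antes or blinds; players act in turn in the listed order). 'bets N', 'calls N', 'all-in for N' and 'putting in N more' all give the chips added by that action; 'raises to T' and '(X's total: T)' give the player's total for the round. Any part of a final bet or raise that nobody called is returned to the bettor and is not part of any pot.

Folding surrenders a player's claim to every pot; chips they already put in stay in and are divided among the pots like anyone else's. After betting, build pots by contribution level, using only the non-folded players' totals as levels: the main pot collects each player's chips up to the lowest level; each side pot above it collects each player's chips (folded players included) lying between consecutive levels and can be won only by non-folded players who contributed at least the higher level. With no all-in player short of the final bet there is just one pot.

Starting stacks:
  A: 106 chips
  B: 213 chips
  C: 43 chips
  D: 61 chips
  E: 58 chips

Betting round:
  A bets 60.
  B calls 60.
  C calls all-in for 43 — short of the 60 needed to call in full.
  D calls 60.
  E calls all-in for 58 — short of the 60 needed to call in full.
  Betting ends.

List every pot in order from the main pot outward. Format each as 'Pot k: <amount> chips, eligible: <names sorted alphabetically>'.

Pot 1: 215 chips, eligible: A, B, C, D, E
Pot 2: 60 chips, eligible: A, B, D, E
Pot 3: 6 chips, eligible: A, B, D

Derivation:
Contributions: A=60, B=60, C=43, D=60, E=58
Pot levels (distinct totals of non-folded players): 43, 58, 60
Layer 1-43: 43 each from A, B, C, D, E = 43*5 = 215 chips; eligible A, B, C, D, E
Layer 44-58: 15 each from A, B, D, E = 15*4 = 60 chips; eligible A, B, D, E
Layer 59-60: 2 each from A, B, D = 2*3 = 6 chips; eligible A, B, D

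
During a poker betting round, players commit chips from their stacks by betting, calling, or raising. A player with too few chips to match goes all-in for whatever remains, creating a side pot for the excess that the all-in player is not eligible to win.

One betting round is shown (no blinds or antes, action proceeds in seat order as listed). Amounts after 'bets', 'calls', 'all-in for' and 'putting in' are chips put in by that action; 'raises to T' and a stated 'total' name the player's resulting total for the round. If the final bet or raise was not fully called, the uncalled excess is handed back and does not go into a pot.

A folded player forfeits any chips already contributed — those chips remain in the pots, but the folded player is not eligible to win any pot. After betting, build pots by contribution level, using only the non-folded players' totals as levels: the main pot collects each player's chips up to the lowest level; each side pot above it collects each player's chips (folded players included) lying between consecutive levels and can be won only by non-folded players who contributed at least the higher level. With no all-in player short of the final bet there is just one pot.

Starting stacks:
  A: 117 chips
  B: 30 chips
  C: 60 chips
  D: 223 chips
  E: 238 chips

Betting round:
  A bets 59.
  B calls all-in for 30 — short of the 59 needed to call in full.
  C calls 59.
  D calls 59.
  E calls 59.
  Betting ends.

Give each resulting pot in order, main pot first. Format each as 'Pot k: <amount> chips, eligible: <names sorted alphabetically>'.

Contributions: A=59, B=30, C=59, D=59, E=59
Pot levels (distinct totals of non-folded players): 30, 59
Layer 1-30: 30 each from A, B, C, D, E = 30*5 = 150 chips; eligible A, B, C, D, E
Layer 31-59: 29 each from A, C, D, E = 29*4 = 116 chips; eligible A, C, D, E

Pot 1: 150 chips, eligible: A, B, C, D, E
Pot 2: 116 chips, eligible: A, C, D, E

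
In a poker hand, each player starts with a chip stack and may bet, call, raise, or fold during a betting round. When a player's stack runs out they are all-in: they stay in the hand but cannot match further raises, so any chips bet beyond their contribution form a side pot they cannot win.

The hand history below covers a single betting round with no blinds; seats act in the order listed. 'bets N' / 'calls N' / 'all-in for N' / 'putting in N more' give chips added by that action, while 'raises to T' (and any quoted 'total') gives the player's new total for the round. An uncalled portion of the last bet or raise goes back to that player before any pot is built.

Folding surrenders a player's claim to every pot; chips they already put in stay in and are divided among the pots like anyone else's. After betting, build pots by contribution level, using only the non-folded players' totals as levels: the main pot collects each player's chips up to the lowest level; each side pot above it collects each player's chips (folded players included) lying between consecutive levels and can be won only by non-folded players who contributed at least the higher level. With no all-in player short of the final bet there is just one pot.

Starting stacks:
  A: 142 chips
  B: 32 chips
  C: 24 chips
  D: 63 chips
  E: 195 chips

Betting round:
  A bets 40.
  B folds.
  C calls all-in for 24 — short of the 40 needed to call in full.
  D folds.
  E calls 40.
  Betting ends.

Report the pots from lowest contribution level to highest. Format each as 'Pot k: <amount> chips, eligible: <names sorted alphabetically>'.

Pot 1: 72 chips, eligible: A, C, E
Pot 2: 32 chips, eligible: A, E

Derivation:
Contributions: A=40, C=24, E=40
Folded: B, D
Pot levels (distinct totals of non-folded players): 24, 40
Layer 1-24: 24 each from A, C, E = 24*3 = 72 chips; eligible A, C, E
Layer 25-40: 16 each from A, E = 16*2 = 32 chips; eligible A, E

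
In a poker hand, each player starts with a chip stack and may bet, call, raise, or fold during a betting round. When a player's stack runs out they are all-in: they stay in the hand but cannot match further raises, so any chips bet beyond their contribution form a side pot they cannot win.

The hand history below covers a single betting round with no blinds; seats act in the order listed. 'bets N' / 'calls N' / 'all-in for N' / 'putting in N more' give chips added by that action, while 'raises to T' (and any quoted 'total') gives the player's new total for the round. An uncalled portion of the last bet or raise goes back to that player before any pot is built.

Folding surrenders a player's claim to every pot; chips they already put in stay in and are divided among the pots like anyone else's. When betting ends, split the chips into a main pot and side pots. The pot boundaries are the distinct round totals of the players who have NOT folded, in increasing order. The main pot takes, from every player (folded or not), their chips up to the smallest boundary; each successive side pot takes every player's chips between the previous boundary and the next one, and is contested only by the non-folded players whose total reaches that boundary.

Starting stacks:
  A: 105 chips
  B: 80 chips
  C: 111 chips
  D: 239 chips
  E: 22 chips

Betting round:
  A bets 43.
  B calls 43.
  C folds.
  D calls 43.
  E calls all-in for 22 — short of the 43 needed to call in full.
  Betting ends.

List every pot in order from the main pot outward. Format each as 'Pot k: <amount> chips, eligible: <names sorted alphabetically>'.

Contributions: A=43, B=43, D=43, E=22
Folded: C
Pot levels (distinct totals of non-folded players): 22, 43
Layer 1-22: 22 each from A, B, D, E = 22*4 = 88 chips; eligible A, B, D, E
Layer 23-43: 21 each from A, B, D = 21*3 = 63 chips; eligible A, B, D

Pot 1: 88 chips, eligible: A, B, D, E
Pot 2: 63 chips, eligible: A, B, D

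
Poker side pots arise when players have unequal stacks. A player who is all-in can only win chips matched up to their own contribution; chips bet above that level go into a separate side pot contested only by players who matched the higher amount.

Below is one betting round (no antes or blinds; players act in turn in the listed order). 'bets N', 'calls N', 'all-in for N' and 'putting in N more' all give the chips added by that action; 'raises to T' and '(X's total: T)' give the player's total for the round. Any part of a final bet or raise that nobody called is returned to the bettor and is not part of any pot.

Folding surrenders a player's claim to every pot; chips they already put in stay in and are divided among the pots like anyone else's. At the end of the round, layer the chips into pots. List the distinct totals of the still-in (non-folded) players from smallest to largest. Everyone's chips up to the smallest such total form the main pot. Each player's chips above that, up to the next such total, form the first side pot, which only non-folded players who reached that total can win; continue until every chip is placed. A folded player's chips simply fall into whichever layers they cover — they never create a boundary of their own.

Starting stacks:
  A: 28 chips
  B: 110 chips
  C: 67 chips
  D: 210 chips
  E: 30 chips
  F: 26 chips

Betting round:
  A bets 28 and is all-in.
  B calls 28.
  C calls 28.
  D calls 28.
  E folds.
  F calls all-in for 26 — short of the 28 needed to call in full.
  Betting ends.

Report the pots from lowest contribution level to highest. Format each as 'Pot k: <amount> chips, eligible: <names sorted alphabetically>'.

Contributions: A=28, B=28, C=28, D=28, F=26
Folded: E
Pot levels (distinct totals of non-folded players): 26, 28
Layer 1-26: 26 each from A, B, C, D, F = 26*5 = 130 chips; eligible A, B, C, D, F
Layer 27-28: 2 each from A, B, C, D = 2*4 = 8 chips; eligible A, B, C, D

Pot 1: 130 chips, eligible: A, B, C, D, F
Pot 2: 8 chips, eligible: A, B, C, D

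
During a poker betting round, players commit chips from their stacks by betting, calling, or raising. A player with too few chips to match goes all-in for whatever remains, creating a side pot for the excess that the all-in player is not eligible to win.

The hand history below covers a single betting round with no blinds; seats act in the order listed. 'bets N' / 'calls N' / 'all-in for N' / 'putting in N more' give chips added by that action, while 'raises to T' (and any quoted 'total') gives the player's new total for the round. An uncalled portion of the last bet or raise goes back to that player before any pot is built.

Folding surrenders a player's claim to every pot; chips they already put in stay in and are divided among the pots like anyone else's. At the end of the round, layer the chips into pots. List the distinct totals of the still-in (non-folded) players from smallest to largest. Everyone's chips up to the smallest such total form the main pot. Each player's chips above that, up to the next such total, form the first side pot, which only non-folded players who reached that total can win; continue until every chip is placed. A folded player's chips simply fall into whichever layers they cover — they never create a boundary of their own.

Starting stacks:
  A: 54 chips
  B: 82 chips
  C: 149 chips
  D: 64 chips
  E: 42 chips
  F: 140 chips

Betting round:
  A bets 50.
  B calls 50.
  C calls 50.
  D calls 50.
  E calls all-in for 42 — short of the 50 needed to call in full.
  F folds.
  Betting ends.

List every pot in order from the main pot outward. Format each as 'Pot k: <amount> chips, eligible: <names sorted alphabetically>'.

Contributions: A=50, B=50, C=50, D=50, E=42
Folded: F
Pot levels (distinct totals of non-folded players): 42, 50
Layer 1-42: 42 each from A, B, C, D, E = 42*5 = 210 chips; eligible A, B, C, D, E
Layer 43-50: 8 each from A, B, C, D = 8*4 = 32 chips; eligible A, B, C, D

Pot 1: 210 chips, eligible: A, B, C, D, E
Pot 2: 32 chips, eligible: A, B, C, D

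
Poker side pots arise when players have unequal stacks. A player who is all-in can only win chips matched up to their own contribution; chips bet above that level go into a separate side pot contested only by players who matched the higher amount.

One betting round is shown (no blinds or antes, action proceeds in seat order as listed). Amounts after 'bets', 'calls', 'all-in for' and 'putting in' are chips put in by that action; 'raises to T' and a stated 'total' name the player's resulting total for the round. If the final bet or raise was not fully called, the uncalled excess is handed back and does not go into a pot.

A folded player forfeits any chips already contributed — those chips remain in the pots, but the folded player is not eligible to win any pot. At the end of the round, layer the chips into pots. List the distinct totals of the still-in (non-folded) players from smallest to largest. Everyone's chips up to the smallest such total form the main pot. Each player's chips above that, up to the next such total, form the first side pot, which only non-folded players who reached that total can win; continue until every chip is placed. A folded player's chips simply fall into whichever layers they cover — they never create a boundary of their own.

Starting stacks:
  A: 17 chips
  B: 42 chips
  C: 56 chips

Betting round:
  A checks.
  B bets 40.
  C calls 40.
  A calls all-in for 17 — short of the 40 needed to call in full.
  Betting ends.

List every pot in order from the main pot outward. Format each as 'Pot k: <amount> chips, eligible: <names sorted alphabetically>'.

Pot 1: 51 chips, eligible: A, B, C
Pot 2: 46 chips, eligible: B, C

Derivation:
Contributions: A=17, B=40, C=40
Pot levels (distinct totals of non-folded players): 17, 40
Layer 1-17: 17 each from A, B, C = 17*3 = 51 chips; eligible A, B, C
Layer 18-40: 23 each from B, C = 23*2 = 46 chips; eligible B, C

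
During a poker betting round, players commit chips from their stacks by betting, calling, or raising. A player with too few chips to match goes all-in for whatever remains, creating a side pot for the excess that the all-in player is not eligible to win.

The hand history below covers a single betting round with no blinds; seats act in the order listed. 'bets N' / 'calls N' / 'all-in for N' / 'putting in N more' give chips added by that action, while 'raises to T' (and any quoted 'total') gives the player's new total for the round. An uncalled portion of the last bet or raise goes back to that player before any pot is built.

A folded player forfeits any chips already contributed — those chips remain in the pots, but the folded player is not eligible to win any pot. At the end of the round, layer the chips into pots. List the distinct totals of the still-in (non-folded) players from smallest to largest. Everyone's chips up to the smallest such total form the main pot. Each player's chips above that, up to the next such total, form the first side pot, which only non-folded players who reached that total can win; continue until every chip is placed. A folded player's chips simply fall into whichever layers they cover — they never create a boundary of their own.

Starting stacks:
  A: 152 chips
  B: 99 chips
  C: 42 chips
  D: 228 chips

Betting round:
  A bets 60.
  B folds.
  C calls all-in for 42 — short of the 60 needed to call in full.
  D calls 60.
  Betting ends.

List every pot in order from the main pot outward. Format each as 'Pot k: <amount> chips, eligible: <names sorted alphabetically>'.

Contributions: A=60, C=42, D=60
Folded: B
Pot levels (distinct totals of non-folded players): 42, 60
Layer 1-42: 42 each from A, C, D = 42*3 = 126 chips; eligible A, C, D
Layer 43-60: 18 each from A, D = 18*2 = 36 chips; eligible A, D

Pot 1: 126 chips, eligible: A, C, D
Pot 2: 36 chips, eligible: A, D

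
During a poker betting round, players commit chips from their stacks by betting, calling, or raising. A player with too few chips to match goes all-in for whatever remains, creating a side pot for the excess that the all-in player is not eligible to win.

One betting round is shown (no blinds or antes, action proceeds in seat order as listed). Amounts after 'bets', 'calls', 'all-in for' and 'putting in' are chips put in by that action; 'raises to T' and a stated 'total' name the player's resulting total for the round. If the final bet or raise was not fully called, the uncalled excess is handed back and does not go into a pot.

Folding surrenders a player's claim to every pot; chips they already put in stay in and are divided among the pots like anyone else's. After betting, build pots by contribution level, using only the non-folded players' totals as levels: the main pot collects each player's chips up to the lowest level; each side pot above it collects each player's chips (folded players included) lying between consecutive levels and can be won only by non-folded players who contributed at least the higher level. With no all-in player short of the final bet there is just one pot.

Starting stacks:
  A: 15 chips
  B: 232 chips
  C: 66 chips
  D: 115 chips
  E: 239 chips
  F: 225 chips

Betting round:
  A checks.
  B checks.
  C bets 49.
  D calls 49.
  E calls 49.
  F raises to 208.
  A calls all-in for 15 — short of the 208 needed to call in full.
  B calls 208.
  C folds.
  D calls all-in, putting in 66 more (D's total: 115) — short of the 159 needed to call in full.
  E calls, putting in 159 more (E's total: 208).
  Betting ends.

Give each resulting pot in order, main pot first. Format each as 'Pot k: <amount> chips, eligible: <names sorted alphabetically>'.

Contributions: A=15, B=208, C=49, D=115, E=208, F=208
Folded: C
Pot levels (distinct totals of non-folded players): 15, 115, 208
Layer 1-15: 15 each from A, B, C, D, E, F = 15*6 = 90 chips; eligible A, B, D, E, F
Layer 16-115: B 100 + C 34 + D 100 + E 100 + F 100 = 434 chips; eligible B, D, E, F
Layer 116-208: 93 each from B, E, F = 93*3 = 279 chips; eligible B, E, F

Pot 1: 90 chips, eligible: A, B, D, E, F
Pot 2: 434 chips, eligible: B, D, E, F
Pot 3: 279 chips, eligible: B, E, F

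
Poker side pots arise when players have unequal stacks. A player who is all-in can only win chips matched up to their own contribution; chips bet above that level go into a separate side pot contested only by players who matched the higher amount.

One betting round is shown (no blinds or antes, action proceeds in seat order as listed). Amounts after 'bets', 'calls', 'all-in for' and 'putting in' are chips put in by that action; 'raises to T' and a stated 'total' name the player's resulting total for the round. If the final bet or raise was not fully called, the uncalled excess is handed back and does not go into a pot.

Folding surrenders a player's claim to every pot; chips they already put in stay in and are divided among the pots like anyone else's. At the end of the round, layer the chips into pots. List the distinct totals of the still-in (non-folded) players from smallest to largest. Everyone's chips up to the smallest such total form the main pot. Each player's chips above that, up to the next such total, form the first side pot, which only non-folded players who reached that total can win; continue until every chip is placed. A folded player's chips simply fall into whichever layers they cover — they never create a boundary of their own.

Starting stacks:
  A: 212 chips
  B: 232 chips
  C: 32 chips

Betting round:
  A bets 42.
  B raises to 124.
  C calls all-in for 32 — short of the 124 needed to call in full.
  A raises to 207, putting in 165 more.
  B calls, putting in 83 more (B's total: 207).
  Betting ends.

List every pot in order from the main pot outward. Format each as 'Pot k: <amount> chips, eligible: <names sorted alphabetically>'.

Pot 1: 96 chips, eligible: A, B, C
Pot 2: 350 chips, eligible: A, B

Derivation:
Contributions: A=207, B=207, C=32
Pot levels (distinct totals of non-folded players): 32, 207
Layer 1-32: 32 each from A, B, C = 32*3 = 96 chips; eligible A, B, C
Layer 33-207: 175 each from A, B = 175*2 = 350 chips; eligible A, B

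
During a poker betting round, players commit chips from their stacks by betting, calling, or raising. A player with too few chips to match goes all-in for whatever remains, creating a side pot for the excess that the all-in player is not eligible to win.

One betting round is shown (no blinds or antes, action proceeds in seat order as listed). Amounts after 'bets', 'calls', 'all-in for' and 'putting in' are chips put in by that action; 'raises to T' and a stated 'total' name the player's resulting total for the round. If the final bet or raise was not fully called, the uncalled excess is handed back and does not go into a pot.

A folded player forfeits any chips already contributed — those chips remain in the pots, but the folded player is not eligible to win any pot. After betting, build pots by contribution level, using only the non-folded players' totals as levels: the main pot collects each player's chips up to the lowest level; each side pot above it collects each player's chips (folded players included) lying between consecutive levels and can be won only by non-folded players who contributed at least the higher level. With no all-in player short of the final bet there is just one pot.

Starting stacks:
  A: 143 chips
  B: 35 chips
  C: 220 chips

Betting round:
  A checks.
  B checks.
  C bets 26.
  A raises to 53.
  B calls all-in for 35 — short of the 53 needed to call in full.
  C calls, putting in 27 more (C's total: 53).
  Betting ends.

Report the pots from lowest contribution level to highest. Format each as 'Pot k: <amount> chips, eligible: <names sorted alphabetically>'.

Contributions: A=53, B=35, C=53
Pot levels (distinct totals of non-folded players): 35, 53
Layer 1-35: 35 each from A, B, C = 35*3 = 105 chips; eligible A, B, C
Layer 36-53: 18 each from A, C = 18*2 = 36 chips; eligible A, C

Pot 1: 105 chips, eligible: A, B, C
Pot 2: 36 chips, eligible: A, C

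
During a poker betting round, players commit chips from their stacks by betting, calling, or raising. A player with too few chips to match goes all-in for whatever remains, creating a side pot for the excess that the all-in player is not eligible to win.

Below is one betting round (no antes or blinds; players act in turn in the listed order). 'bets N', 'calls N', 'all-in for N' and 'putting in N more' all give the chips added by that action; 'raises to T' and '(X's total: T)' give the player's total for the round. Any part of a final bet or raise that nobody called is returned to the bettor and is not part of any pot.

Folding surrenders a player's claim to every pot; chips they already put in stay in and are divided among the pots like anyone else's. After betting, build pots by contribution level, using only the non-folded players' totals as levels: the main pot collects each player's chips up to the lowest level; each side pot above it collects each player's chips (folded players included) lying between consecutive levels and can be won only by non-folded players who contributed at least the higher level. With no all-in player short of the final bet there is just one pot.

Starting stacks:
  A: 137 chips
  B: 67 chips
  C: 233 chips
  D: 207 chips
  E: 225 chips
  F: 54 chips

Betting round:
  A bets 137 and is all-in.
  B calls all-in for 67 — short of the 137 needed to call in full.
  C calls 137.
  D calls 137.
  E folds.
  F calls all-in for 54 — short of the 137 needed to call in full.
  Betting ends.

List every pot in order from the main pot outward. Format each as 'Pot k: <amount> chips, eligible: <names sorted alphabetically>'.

Contributions: A=137, B=67, C=137, D=137, F=54
Folded: E
Pot levels (distinct totals of non-folded players): 54, 67, 137
Layer 1-54: 54 each from A, B, C, D, F = 54*5 = 270 chips; eligible A, B, C, D, F
Layer 55-67: 13 each from A, B, C, D = 13*4 = 52 chips; eligible A, B, C, D
Layer 68-137: 70 each from A, C, D = 70*3 = 210 chips; eligible A, C, D

Pot 1: 270 chips, eligible: A, B, C, D, F
Pot 2: 52 chips, eligible: A, B, C, D
Pot 3: 210 chips, eligible: A, C, D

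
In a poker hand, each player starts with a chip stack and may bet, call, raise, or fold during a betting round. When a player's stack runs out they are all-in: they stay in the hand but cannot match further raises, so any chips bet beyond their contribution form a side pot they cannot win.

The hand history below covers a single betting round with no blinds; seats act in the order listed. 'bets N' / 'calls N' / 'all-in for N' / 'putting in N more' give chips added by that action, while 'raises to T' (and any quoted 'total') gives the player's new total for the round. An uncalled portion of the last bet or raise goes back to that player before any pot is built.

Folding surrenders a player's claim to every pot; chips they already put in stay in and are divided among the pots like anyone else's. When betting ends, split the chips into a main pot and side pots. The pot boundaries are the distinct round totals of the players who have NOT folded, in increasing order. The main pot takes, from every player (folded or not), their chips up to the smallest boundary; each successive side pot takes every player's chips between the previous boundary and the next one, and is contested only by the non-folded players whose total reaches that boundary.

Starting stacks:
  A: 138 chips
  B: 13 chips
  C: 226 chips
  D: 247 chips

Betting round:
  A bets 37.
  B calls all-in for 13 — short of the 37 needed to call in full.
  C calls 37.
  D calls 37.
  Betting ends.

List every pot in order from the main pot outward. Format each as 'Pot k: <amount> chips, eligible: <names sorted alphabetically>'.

Contributions: A=37, B=13, C=37, D=37
Pot levels (distinct totals of non-folded players): 13, 37
Layer 1-13: 13 each from A, B, C, D = 13*4 = 52 chips; eligible A, B, C, D
Layer 14-37: 24 each from A, C, D = 24*3 = 72 chips; eligible A, C, D

Pot 1: 52 chips, eligible: A, B, C, D
Pot 2: 72 chips, eligible: A, C, D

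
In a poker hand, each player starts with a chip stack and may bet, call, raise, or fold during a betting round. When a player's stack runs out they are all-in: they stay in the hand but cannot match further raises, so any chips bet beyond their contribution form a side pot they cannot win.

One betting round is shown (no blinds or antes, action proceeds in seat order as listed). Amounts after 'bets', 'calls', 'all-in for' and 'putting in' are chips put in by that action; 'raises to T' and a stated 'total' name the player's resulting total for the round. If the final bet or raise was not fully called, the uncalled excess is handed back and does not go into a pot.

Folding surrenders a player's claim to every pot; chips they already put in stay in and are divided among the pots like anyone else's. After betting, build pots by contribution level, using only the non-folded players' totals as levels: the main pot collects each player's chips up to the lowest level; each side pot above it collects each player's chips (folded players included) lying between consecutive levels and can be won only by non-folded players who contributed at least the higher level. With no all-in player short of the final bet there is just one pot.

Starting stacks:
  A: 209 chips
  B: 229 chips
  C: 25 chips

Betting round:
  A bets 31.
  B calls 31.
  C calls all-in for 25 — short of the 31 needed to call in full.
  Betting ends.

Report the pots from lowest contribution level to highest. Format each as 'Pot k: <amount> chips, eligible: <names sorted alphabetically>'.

Pot 1: 75 chips, eligible: A, B, C
Pot 2: 12 chips, eligible: A, B

Derivation:
Contributions: A=31, B=31, C=25
Pot levels (distinct totals of non-folded players): 25, 31
Layer 1-25: 25 each from A, B, C = 25*3 = 75 chips; eligible A, B, C
Layer 26-31: 6 each from A, B = 6*2 = 12 chips; eligible A, B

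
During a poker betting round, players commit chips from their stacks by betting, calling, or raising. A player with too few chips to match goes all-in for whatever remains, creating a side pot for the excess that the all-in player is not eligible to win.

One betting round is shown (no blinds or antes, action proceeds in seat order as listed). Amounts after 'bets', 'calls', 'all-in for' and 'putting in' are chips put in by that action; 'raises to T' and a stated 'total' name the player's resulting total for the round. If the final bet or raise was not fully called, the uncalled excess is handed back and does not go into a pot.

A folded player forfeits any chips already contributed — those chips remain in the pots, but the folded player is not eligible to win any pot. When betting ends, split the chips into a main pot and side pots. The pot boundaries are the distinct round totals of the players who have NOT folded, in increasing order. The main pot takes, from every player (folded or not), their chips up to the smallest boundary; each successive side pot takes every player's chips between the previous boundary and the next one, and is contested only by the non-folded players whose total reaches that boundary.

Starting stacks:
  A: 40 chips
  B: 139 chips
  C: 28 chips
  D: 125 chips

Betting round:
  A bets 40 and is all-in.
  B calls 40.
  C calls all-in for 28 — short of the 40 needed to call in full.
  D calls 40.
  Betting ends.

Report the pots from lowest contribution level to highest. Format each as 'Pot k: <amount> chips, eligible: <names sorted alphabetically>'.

Pot 1: 112 chips, eligible: A, B, C, D
Pot 2: 36 chips, eligible: A, B, D

Derivation:
Contributions: A=40, B=40, C=28, D=40
Pot levels (distinct totals of non-folded players): 28, 40
Layer 1-28: 28 each from A, B, C, D = 28*4 = 112 chips; eligible A, B, C, D
Layer 29-40: 12 each from A, B, D = 12*3 = 36 chips; eligible A, B, D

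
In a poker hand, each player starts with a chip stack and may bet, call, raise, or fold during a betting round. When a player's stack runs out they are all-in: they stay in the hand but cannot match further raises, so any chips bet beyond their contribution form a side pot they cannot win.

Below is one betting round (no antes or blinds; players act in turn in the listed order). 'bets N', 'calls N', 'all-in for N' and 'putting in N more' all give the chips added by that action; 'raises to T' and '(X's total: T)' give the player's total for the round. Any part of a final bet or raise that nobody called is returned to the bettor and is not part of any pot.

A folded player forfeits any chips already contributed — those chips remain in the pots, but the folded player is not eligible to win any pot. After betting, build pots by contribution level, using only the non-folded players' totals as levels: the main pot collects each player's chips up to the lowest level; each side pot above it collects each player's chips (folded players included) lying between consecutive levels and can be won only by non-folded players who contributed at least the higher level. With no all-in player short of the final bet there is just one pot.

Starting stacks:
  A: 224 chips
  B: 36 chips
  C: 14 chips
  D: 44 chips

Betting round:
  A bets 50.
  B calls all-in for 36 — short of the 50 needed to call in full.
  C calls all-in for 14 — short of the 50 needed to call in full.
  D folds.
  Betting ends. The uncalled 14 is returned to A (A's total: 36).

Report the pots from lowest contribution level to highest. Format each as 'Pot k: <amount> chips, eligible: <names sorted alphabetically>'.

Contributions (after 14 returned to A): A=36, B=36, C=14
Folded: D
Pot levels (distinct totals of non-folded players): 14, 36
Layer 1-14: 14 each from A, B, C = 14*3 = 42 chips; eligible A, B, C
Layer 15-36: 22 each from A, B = 22*2 = 44 chips; eligible A, B

Pot 1: 42 chips, eligible: A, B, C
Pot 2: 44 chips, eligible: A, B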